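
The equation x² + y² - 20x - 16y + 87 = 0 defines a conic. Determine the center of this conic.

(10, 8)

Rearranging, (x² - 20x) + (y² - 16y) = -87.
Completing the square gives (x - 10)² + (y - 8)² = -87 + 100 + 64 = 77.
So (x - 10)² + (y - 8)² = 77.
Circle centered at (10, 8) with r² = 77.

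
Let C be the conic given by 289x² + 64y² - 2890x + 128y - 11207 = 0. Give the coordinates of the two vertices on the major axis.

(5, -18) and (5, 16)

Group: 289(x² - 10x) + 64(y² + 2y) = 11207
289(x - 5)² + 64(y + 1)² = 11207 + 7225 + 64 = 18496
Divide by 18496: (x - 5)²/64 + (y + 1)²/289 = 1
Ellipse, center (5, -1), major axis vertical; a² = 289, b² = 64.
a = 17. Vertices at (h, k ± a).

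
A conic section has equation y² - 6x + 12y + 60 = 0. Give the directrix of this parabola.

Only y is squared. Complete the square in y: (y + 6)² = 6(x - 4).
Vertex (4, -6); 4p = 6 so p = 3/2. Opens right.
Directrix is the vertical line x = h − p = 4 − (3/2) = 5/2.

x = 5/2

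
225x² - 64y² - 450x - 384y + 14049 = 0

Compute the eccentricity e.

Group: 225(x² - 2x) -64(y² + 6y) = -14049
Completing the square gives 225(x - 1)² -64(y + 3)² = -14049 + 225 - 576 = -14400.
Dividing both sides by -14400: (y + 3)²/225 - (x - 1)²/64 = 1
Hyperbola, center (1, -3), transverse axis vertical; a² = 225, b² = 64.
c² = a² + b² = 289, so c = 17.
e = c/a = 17/15.

e = 17/15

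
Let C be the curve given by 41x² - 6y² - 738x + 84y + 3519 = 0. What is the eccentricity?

41(x² - 18x) -6(y² - 14y) = -3519
Complete the square: 41(x - 9)² -6(y - 7)² = -3519 + 3321 - 294 = -492
Divide by -492: (y - 7)²/82 - (x - 9)²/12 = 1
Hyperbola, center (9, 7), transverse axis vertical; a² = 82, b² = 12.
c² = a² + b² = 94, so c = √94.
e = c/a = √94/√82 = √1927/41.

e = √1927/41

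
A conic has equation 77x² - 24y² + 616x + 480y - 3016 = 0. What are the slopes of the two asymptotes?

77(x² + 8x) -24(y² - 20y) = 3016
Completing the square gives 77(x + 4)² -24(y - 10)² = 3016 + 1232 - 2400 = 1848.
Dividing both sides by 1848: (x + 4)²/24 - (y - 10)²/77 = 1
Hyperbola, center (-4, 10), transverse axis horizontal; a² = 24, b² = 77.
For a horizontal hyperbola the asymptotes have slope ±b/a.
Here that is ±√77/2√6 = ±√462/12.

√462/12 and -√462/12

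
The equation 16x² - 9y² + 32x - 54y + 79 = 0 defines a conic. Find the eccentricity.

e = 5/4

Group the x- and y-terms: 16(x² + 2x) -9(y² + 6y) = -79
Completing the square gives 16(x + 1)² -9(y + 3)² = -79 + 16 - 81 = -144.
Divide through by -144 to get (y + 3)²/16 - (x + 1)²/9 = 1.
Hyperbola, center (-1, -3), transverse axis vertical; a² = 16, b² = 9.
c² = a² + b² = 25, so c = 5.
e = c/a = 5/4.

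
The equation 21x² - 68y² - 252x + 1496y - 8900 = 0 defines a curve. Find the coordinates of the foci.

(6 - √89, 11) and (6 + √89, 11)

Group the x- and y-terms: 21(x² - 12x) -68(y² - 22y) = 8900
Complete the square in x and y: 21(x - 6)² -68(y - 11)² = 8900 + 756 - 8228 = 1428
Divide by 1428: (x - 6)²/68 - (y - 11)²/21 = 1
Hyperbola, center (6, 11), transverse axis horizontal; a² = 68, b² = 21.
c² = a² + b² = 68 + 21 = 89, so c = √89.
Foci lie on the horizontal axis through the center: (h ± c, k).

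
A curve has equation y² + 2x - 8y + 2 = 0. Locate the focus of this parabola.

(13/2, 4)

Only y is squared. Complete the square in y: (y - 4)² = -2(x - 7).
Vertex (7, 4); 4p = -2 so p = -1/2. Opens left.
Focus is p units from the vertex along the axis: (h + p, k).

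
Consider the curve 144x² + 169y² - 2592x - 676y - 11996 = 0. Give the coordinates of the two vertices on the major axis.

Group the x- and y-terms: 144(x² - 18x) + 169(y² - 4y) = 11996
Completing the square gives 144(x - 9)² + 169(y - 2)² = 11996 + 11664 + 676 = 24336.
Divide through by 24336 to get (x - 9)²/169 + (y - 2)²/144 = 1.
Ellipse, center (9, 2), major axis horizontal; a² = 169, b² = 144.
a = 13. Vertices at (h ± a, k).

(-4, 2) and (22, 2)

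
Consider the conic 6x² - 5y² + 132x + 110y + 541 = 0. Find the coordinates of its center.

Collect terms: 6(x² + 22x) -5(y² - 22y) = -541
Complete the square: 6(x + 11)² -5(y - 11)² = -541 + 726 - 605 = -420
Divide by -420: (y - 11)²/84 - (x + 11)²/70 = 1
Hyperbola with center (-11, 11).

(-11, 11)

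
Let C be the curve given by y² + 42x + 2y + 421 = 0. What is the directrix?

Only y is squared. Complete the square in y: (y + 1)² = -42(x + 10).
Vertex (-10, -1); 4p = -42 so p = -21/2. Opens left.
Directrix is the vertical line x = h − p = -10 − (-21/2) = 1/2.

x = 1/2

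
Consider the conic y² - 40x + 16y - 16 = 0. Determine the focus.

Only y is squared. Complete the square in y: (y + 8)² = 40(x + 2).
Vertex (-2, -8); 4p = 40 so p = 10. Opens right.
Focus is p units from the vertex along the axis: (h + p, k).

(8, -8)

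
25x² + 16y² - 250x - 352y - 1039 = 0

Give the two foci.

(5, 2) and (5, 20)

25(x² - 10x) + 16(y² - 22y) = 1039
Completing the square gives 25(x - 5)² + 16(y - 11)² = 1039 + 625 + 1936 = 3600.
Divide by 3600: (x - 5)²/144 + (y - 11)²/225 = 1
Ellipse, center (5, 11), major axis vertical; a² = 225, b² = 144.
c² = a² - b² = 225 - 144 = 81, so c = 9.
Foci lie on the vertical axis through the center: (h, k ± c).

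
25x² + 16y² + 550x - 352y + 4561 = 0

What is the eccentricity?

Collect terms: 25(x² + 22x) + 16(y² - 22y) = -4561
25(x + 11)² + 16(y - 11)² = -4561 + 3025 + 1936 = 400
Dividing both sides by 400: (x + 11)²/16 + (y - 11)²/25 = 1
Ellipse, center (-11, 11), major axis vertical; a² = 25, b² = 16.
c² = a² - b² = 9, so c = 3.
e = c/a = 3/5.

e = 3/5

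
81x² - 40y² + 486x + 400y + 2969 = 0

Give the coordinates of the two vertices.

81(x² + 6x) -40(y² - 10y) = -2969
81(x + 3)² -40(y - 5)² = -2969 + 729 - 1000 = -3240
Divide through by -3240 to get (y - 5)²/81 - (x + 3)²/40 = 1.
Hyperbola, center (-3, 5), transverse axis vertical; a² = 81, b² = 40.
a = 9. Vertices at (h, k ± a).

(-3, -4) and (-3, 14)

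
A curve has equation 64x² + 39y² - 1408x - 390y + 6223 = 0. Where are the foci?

64(x² - 22x) + 39(y² - 10y) = -6223
Complete the square in x and y: 64(x - 11)² + 39(y - 5)² = -6223 + 7744 + 975 = 2496
Divide through by 2496 to get (x - 11)²/39 + (y - 5)²/64 = 1.
Ellipse, center (11, 5), major axis vertical; a² = 64, b² = 39.
c² = a² - b² = 64 - 39 = 25, so c = 5.
Foci lie on the vertical axis through the center: (h, k ± c).

(11, 0) and (11, 10)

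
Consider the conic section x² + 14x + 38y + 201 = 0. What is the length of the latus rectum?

Only x is squared. Complete the square in x: (x + 7)² = -38(y + 4).
Vertex (-7, -4); 4p = -38 so p = -19/2. Opens down.
Latus rectum length = |4p| = 38.

38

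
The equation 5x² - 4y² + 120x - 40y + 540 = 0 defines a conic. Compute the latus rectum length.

Group the x- and y-terms: 5(x² + 24x) -4(y² + 10y) = -540
Complete the square in x and y: 5(x + 12)² -4(y + 5)² = -540 + 720 - 100 = 80
Divide by 80: (x + 12)²/16 - (y + 5)²/20 = 1
Hyperbola, center (-12, -5), transverse axis horizontal; a² = 16, b² = 20.
Latus rectum length = 2b²/a = 2·20/4 = 10.

10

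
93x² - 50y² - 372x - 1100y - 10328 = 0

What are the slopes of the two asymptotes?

√186/10 and -√186/10

93(x² - 4x) -50(y² + 22y) = 10328
93(x - 2)² -50(y + 11)² = 10328 + 372 - 6050 = 4650
Divide through by 4650 to get (x - 2)²/50 - (y + 11)²/93 = 1.
Hyperbola, center (2, -11), transverse axis horizontal; a² = 50, b² = 93.
For a horizontal hyperbola the asymptotes have slope ±b/a.
Here that is ±√93/5√2 = ±√186/10.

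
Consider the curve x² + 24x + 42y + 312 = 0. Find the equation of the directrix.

Only x is squared. Complete the square in x: (x + 12)² = -42(y + 4).
Vertex (-12, -4); 4p = -42 so p = -21/2. Opens down.
Directrix is the horizontal line y = k − p = -4 − (-21/2) = 13/2.

y = 13/2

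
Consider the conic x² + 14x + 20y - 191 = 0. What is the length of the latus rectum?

Only x is squared. Complete the square in x: (x + 7)² = -20(y - 12).
Vertex (-7, 12); 4p = -20 so p = -5. Opens down.
Latus rectum length = |4p| = 20.

20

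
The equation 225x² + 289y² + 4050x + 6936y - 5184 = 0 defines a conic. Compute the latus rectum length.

Group the x- and y-terms: 225(x² + 18x) + 289(y² + 24y) = 5184
Complete the square: 225(x + 9)² + 289(y + 12)² = 5184 + 18225 + 41616 = 65025
Dividing both sides by 65025: (x + 9)²/289 + (y + 12)²/225 = 1
Ellipse, center (-9, -12), major axis horizontal; a² = 289, b² = 225.
Latus rectum length = 2b²/a = 2·225/17 = 450/17.

450/17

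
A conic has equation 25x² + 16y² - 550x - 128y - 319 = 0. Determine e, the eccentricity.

Group: 25(x² - 22x) + 16(y² - 8y) = 319
Complete the square: 25(x - 11)² + 16(y - 4)² = 319 + 3025 + 256 = 3600
Divide through by 3600 to get (x - 11)²/144 + (y - 4)²/225 = 1.
Ellipse, center (11, 4), major axis vertical; a² = 225, b² = 144.
c² = a² - b² = 81, so c = 9.
e = c/a = 9/15 = 3/5.

e = 3/5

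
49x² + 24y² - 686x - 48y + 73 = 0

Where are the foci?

Rearranging, 49(x² - 14x) + 24(y² - 2y) = -73.
Complete the square: 49(x - 7)² + 24(y - 1)² = -73 + 2401 + 24 = 2352
Divide through by 2352 to get (x - 7)²/48 + (y - 1)²/98 = 1.
Ellipse, center (7, 1), major axis vertical; a² = 98, b² = 48.
c² = a² - b² = 98 - 48 = 50, so c = 5√2.
Foci lie on the vertical axis through the center: (h, k ± c).

(7, 1 - 5√2) and (7, 1 + 5√2)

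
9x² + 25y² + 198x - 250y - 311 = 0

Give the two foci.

Group: 9(x² + 22x) + 25(y² - 10y) = 311
Completing the square gives 9(x + 11)² + 25(y - 5)² = 311 + 1089 + 625 = 2025.
Divide by 2025: (x + 11)²/225 + (y - 5)²/81 = 1
Ellipse, center (-11, 5), major axis horizontal; a² = 225, b² = 81.
c² = a² - b² = 225 - 81 = 144, so c = 12.
Foci lie on the horizontal axis through the center: (h ± c, k).

(-23, 5) and (1, 5)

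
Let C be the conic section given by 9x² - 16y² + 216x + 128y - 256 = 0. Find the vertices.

(-24, 4) and (0, 4)

Collect terms: 9(x² + 24x) -16(y² - 8y) = 256
Complete the square in x and y: 9(x + 12)² -16(y - 4)² = 256 + 1296 - 256 = 1296
Dividing both sides by 1296: (x + 12)²/144 - (y - 4)²/81 = 1
Hyperbola, center (-12, 4), transverse axis horizontal; a² = 144, b² = 81.
a = 12. Vertices at (h ± a, k).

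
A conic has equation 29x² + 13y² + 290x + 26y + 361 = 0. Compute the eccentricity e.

Rearranging, 29(x² + 10x) + 13(y² + 2y) = -361.
Completing the square gives 29(x + 5)² + 13(y + 1)² = -361 + 725 + 13 = 377.
Divide through by 377 to get (x + 5)²/13 + (y + 1)²/29 = 1.
Ellipse, center (-5, -1), major axis vertical; a² = 29, b² = 13.
c² = a² - b² = 16, so c = 4.
e = c/a = 4/√29 = 4√29/29.

e = 4√29/29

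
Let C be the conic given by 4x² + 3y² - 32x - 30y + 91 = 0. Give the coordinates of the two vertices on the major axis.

(4, 1) and (4, 9)

Group the x- and y-terms: 4(x² - 8x) + 3(y² - 10y) = -91
Complete the square: 4(x - 4)² + 3(y - 5)² = -91 + 64 + 75 = 48
Divide through by 48 to get (x - 4)²/12 + (y - 5)²/16 = 1.
Ellipse, center (4, 5), major axis vertical; a² = 16, b² = 12.
a = 4. Vertices at (h, k ± a).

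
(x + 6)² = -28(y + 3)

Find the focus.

(-6, -10)

Vertex (-6, -3); 4p = -28 so p = -7. Opens down.
Focus is p units from the vertex along the axis: (h, k + p).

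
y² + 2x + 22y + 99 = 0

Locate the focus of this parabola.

Only y is squared. Complete the square in y: (y + 11)² = -2(x - 11).
Vertex (11, -11); 4p = -2 so p = -1/2. Opens left.
Focus is p units from the vertex along the axis: (h + p, k).

(21/2, -11)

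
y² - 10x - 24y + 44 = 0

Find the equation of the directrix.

x = -25/2

Only y is squared. Complete the square in y: (y - 12)² = 10(x + 10).
Vertex (-10, 12); 4p = 10 so p = 5/2. Opens right.
Directrix is the vertical line x = h − p = -10 − (5/2) = -25/2.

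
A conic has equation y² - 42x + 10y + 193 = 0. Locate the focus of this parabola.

(29/2, -5)

Only y is squared. Complete the square in y: (y + 5)² = 42(x - 4).
Vertex (4, -5); 4p = 42 so p = 21/2. Opens right.
Focus is p units from the vertex along the axis: (h + p, k).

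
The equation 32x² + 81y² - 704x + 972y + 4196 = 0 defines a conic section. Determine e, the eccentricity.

e = 7/9

32(x² - 22x) + 81(y² + 12y) = -4196
Complete the square in x and y: 32(x - 11)² + 81(y + 6)² = -4196 + 3872 + 2916 = 2592
Divide through by 2592 to get (x - 11)²/81 + (y + 6)²/32 = 1.
Ellipse, center (11, -6), major axis horizontal; a² = 81, b² = 32.
c² = a² - b² = 49, so c = 7.
e = c/a = 7/9.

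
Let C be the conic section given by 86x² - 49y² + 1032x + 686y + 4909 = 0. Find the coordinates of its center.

86(x² + 12x) -49(y² - 14y) = -4909
Complete the square in x and y: 86(x + 6)² -49(y - 7)² = -4909 + 3096 - 2401 = -4214
Divide by -4214: (y - 7)²/86 - (x + 6)²/49 = 1
Hyperbola with center (-6, 7).

(-6, 7)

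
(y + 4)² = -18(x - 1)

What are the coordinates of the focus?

Vertex (1, -4); 4p = -18 so p = -9/2. Opens left.
Focus is p units from the vertex along the axis: (h + p, k).

(-7/2, -4)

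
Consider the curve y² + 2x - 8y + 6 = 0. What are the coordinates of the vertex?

Only y is squared. Complete the square in y: (y - 4)² = -2(x - 5).
Vertex (5, 4); 4p = -2 so p = -1/2. Opens left.

(5, 4)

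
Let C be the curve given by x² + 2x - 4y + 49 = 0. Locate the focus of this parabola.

(-1, 13)

Only x is squared. Complete the square in x: (x + 1)² = 4(y - 12).
Vertex (-1, 12); 4p = 4 so p = 1. Opens up.
Focus is p units from the vertex along the axis: (h, k + p).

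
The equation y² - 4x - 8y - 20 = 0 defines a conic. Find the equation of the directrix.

x = -10

Only y is squared. Complete the square in y: (y - 4)² = 4(x + 9).
Vertex (-9, 4); 4p = 4 so p = 1. Opens right.
Directrix is the vertical line x = h − p = -9 − (1) = -10.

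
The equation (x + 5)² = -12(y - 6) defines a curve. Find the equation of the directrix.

Vertex (-5, 6); 4p = -12 so p = -3. Opens down.
Directrix is the horizontal line y = k − p = 6 − (-3) = 9.

y = 9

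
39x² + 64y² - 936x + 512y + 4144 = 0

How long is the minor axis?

2√39

Collect terms: 39(x² - 24x) + 64(y² + 8y) = -4144
Complete the square: 39(x - 12)² + 64(y + 4)² = -4144 + 5616 + 1024 = 2496
Divide through by 2496 to get (x - 12)²/64 + (y + 4)²/39 = 1.
Ellipse, center (12, -4), major axis horizontal; a² = 64, b² = 39.
b² = 39 so b = √39; the minor axis has length 2b = 2√39.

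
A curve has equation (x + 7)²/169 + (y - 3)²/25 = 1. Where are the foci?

Center (-7, 3). The larger denominator 169 sits under the x-term, so the major axis is horizontal; a² = 169, b² = 25.
c² = a² - b² = 169 - 25 = 144, so c = 12.
Foci lie on the horizontal axis through the center: (h ± c, k).

(-19, 3) and (5, 3)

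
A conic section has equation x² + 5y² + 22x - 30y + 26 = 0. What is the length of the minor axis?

Rearranging, (x² + 22x) + 5(y² - 6y) = -26.
Complete the square: (x + 11)² + 5(y - 3)² = -26 + 121 + 45 = 140
Dividing both sides by 140: (x + 11)²/140 + (y - 3)²/28 = 1
Ellipse, center (-11, 3), major axis horizontal; a² = 140, b² = 28.
b² = 28 so b = 2√7; the minor axis has length 2b = 4√7.

4√7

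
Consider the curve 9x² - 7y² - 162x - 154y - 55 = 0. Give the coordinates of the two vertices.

(9, -14) and (9, -8)

Rearranging, 9(x² - 18x) -7(y² + 22y) = 55.
Completing the square gives 9(x - 9)² -7(y + 11)² = 55 + 729 - 847 = -63.
Divide through by -63 to get (y + 11)²/9 - (x - 9)²/7 = 1.
Hyperbola, center (9, -11), transverse axis vertical; a² = 9, b² = 7.
a = 3. Vertices at (h, k ± a).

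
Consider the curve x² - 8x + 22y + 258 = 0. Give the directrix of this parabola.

y = -11/2

Only x is squared. Complete the square in x: (x - 4)² = -22(y + 11).
Vertex (4, -11); 4p = -22 so p = -11/2. Opens down.
Directrix is the horizontal line y = k − p = -11 − (-11/2) = -11/2.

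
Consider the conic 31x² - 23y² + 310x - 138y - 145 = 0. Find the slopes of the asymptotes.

Rearranging, 31(x² + 10x) -23(y² + 6y) = 145.
Complete the square: 31(x + 5)² -23(y + 3)² = 145 + 775 - 207 = 713
Dividing both sides by 713: (x + 5)²/23 - (y + 3)²/31 = 1
Hyperbola, center (-5, -3), transverse axis horizontal; a² = 23, b² = 31.
For a horizontal hyperbola the asymptotes have slope ±b/a.
Here that is ±√31/√23 = ±√713/23.

√713/23 and -√713/23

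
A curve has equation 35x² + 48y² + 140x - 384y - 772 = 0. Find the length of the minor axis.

2√35

Group: 35(x² + 4x) + 48(y² - 8y) = 772
Completing the square gives 35(x + 2)² + 48(y - 4)² = 772 + 140 + 768 = 1680.
Divide through by 1680 to get (x + 2)²/48 + (y - 4)²/35 = 1.
Ellipse, center (-2, 4), major axis horizontal; a² = 48, b² = 35.
b² = 35 so b = √35; the minor axis has length 2b = 2√35.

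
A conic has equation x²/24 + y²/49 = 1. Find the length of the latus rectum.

48/7

Center (0, 0). The larger denominator 49 sits under the y-term, so the major axis is vertical; a² = 49, b² = 24.
Latus rectum length = 2b²/a = 2·24/7 = 48/7.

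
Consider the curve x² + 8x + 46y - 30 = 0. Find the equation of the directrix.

Only x is squared. Complete the square in x: (x + 4)² = -46(y - 1).
Vertex (-4, 1); 4p = -46 so p = -23/2. Opens down.
Directrix is the horizontal line y = k − p = 1 − (-23/2) = 25/2.

y = 25/2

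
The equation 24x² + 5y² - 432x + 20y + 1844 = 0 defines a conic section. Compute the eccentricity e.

Group the x- and y-terms: 24(x² - 18x) + 5(y² + 4y) = -1844
Complete the square: 24(x - 9)² + 5(y + 2)² = -1844 + 1944 + 20 = 120
Divide through by 120 to get (x - 9)²/5 + (y + 2)²/24 = 1.
Ellipse, center (9, -2), major axis vertical; a² = 24, b² = 5.
c² = a² - b² = 19, so c = √19.
e = c/a = √19/2√6 = √114/12.

e = √114/12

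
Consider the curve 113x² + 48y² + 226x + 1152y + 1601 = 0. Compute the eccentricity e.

e = √7345/113

Rearranging, 113(x² + 2x) + 48(y² + 24y) = -1601.
Complete the square: 113(x + 1)² + 48(y + 12)² = -1601 + 113 + 6912 = 5424
Divide through by 5424 to get (x + 1)²/48 + (y + 12)²/113 = 1.
Ellipse, center (-1, -12), major axis vertical; a² = 113, b² = 48.
c² = a² - b² = 65, so c = √65.
e = c/a = √65/√113 = √7345/113.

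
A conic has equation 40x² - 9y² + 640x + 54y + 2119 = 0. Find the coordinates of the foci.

40(x² + 16x) -9(y² - 6y) = -2119
Complete the square in x and y: 40(x + 8)² -9(y - 3)² = -2119 + 2560 - 81 = 360
Divide by 360: (x + 8)²/9 - (y - 3)²/40 = 1
Hyperbola, center (-8, 3), transverse axis horizontal; a² = 9, b² = 40.
c² = a² + b² = 9 + 40 = 49, so c = 7.
Foci lie on the horizontal axis through the center: (h ± c, k).

(-15, 3) and (-1, 3)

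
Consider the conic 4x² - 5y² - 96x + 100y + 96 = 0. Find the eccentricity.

Group the x- and y-terms: 4(x² - 24x) -5(y² - 20y) = -96
4(x - 12)² -5(y - 10)² = -96 + 576 - 500 = -20
Dividing both sides by -20: (y - 10)²/4 - (x - 12)²/5 = 1
Hyperbola, center (12, 10), transverse axis vertical; a² = 4, b² = 5.
c² = a² + b² = 9, so c = 3.
e = c/a = 3/2.

e = 3/2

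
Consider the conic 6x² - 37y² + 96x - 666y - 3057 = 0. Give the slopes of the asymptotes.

Group: 6(x² + 16x) -37(y² + 18y) = 3057
6(x + 8)² -37(y + 9)² = 3057 + 384 - 2997 = 444
Divide by 444: (x + 8)²/74 - (y + 9)²/12 = 1
Hyperbola, center (-8, -9), transverse axis horizontal; a² = 74, b² = 12.
For a horizontal hyperbola the asymptotes have slope ±b/a.
Here that is ±2√3/√74 = ±√222/37.

√222/37 and -√222/37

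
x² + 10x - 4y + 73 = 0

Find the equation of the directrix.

y = 11

Only x is squared. Complete the square in x: (x + 5)² = 4(y - 12).
Vertex (-5, 12); 4p = 4 so p = 1. Opens up.
Directrix is the horizontal line y = k − p = 12 − (1) = 11.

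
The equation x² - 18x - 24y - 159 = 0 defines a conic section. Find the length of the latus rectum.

Only x is squared. Complete the square in x: (x - 9)² = 24(y + 10).
Vertex (9, -10); 4p = 24 so p = 6. Opens up.
Latus rectum length = |4p| = 24.

24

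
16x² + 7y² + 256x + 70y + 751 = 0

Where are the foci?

Collect terms: 16(x² + 16x) + 7(y² + 10y) = -751
Completing the square gives 16(x + 8)² + 7(y + 5)² = -751 + 1024 + 175 = 448.
Divide through by 448 to get (x + 8)²/28 + (y + 5)²/64 = 1.
Ellipse, center (-8, -5), major axis vertical; a² = 64, b² = 28.
c² = a² - b² = 64 - 28 = 36, so c = 6.
Foci lie on the vertical axis through the center: (h, k ± c).

(-8, -11) and (-8, 1)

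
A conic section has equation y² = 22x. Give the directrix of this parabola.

x = -11/2

Vertex (0, 0); 4p = 22 so p = 11/2. Opens right.
Directrix is the vertical line x = h − p = 0 − (11/2) = -11/2.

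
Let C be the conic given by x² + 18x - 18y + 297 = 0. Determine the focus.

(-9, 33/2)

Only x is squared. Complete the square in x: (x + 9)² = 18(y - 12).
Vertex (-9, 12); 4p = 18 so p = 9/2. Opens up.
Focus is p units from the vertex along the axis: (h, k + p).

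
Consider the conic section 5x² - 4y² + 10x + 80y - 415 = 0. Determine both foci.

5(x² + 2x) -4(y² - 20y) = 415
Complete the square in x and y: 5(x + 1)² -4(y - 10)² = 415 + 5 - 400 = 20
Dividing both sides by 20: (x + 1)²/4 - (y - 10)²/5 = 1
Hyperbola, center (-1, 10), transverse axis horizontal; a² = 4, b² = 5.
c² = a² + b² = 4 + 5 = 9, so c = 3.
Foci lie on the horizontal axis through the center: (h ± c, k).

(-4, 10) and (2, 10)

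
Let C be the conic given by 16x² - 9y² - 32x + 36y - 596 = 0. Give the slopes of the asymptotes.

4/3 and -4/3

Group: 16(x² - 2x) -9(y² - 4y) = 596
Completing the square gives 16(x - 1)² -9(y - 2)² = 596 + 16 - 36 = 576.
Divide through by 576 to get (x - 1)²/36 - (y - 2)²/64 = 1.
Hyperbola, center (1, 2), transverse axis horizontal; a² = 36, b² = 64.
For a horizontal hyperbola the asymptotes have slope ±b/a.
Here that is ±8/6 = ±4/3.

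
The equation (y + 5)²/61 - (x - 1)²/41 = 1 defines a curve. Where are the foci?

(1, -5 - √102) and (1, -5 + √102)

Center (1, -5). The positive term is the y-term, so the transverse axis is vertical; a² = 61, b² = 41.
c² = a² + b² = 61 + 41 = 102, so c = √102.
Foci lie on the vertical axis through the center: (h, k ± c).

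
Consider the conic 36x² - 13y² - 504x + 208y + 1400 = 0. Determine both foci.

(7, 1) and (7, 15)

Collect terms: 36(x² - 14x) -13(y² - 16y) = -1400
Complete the square in x and y: 36(x - 7)² -13(y - 8)² = -1400 + 1764 - 832 = -468
Divide by -468: (y - 8)²/36 - (x - 7)²/13 = 1
Hyperbola, center (7, 8), transverse axis vertical; a² = 36, b² = 13.
c² = a² + b² = 36 + 13 = 49, so c = 7.
Foci lie on the vertical axis through the center: (h, k ± c).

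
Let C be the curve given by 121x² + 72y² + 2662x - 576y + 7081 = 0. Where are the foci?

(-11, -3) and (-11, 11)

Rearranging, 121(x² + 22x) + 72(y² - 8y) = -7081.
121(x + 11)² + 72(y - 4)² = -7081 + 14641 + 1152 = 8712
Divide by 8712: (x + 11)²/72 + (y - 4)²/121 = 1
Ellipse, center (-11, 4), major axis vertical; a² = 121, b² = 72.
c² = a² - b² = 121 - 72 = 49, so c = 7.
Foci lie on the vertical axis through the center: (h, k ± c).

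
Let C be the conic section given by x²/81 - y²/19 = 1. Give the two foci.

(-10, 0) and (10, 0)

Center (0, 0). The positive term is the x-term, so the transverse axis is horizontal; a² = 81, b² = 19.
c² = a² + b² = 81 + 19 = 100, so c = 10.
Foci lie on the horizontal axis through the center: (h ± c, k).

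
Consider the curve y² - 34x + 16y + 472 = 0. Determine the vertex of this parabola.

(12, -8)

Only y is squared. Complete the square in y: (y + 8)² = 34(x - 12).
Vertex (12, -8); 4p = 34 so p = 17/2. Opens right.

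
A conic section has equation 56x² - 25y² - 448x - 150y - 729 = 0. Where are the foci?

(-5, -3) and (13, -3)

Rearranging, 56(x² - 8x) -25(y² + 6y) = 729.
56(x - 4)² -25(y + 3)² = 729 + 896 - 225 = 1400
Divide by 1400: (x - 4)²/25 - (y + 3)²/56 = 1
Hyperbola, center (4, -3), transverse axis horizontal; a² = 25, b² = 56.
c² = a² + b² = 25 + 56 = 81, so c = 9.
Foci lie on the horizontal axis through the center: (h ± c, k).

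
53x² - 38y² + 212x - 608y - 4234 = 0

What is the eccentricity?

Group the x- and y-terms: 53(x² + 4x) -38(y² + 16y) = 4234
Complete the square in x and y: 53(x + 2)² -38(y + 8)² = 4234 + 212 - 2432 = 2014
Divide by 2014: (x + 2)²/38 - (y + 8)²/53 = 1
Hyperbola, center (-2, -8), transverse axis horizontal; a² = 38, b² = 53.
c² = a² + b² = 91, so c = √91.
e = c/a = √91/√38 = √3458/38.

e = √3458/38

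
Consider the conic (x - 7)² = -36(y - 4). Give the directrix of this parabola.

Vertex (7, 4); 4p = -36 so p = -9. Opens down.
Directrix is the horizontal line y = k − p = 4 − (-9) = 13.

y = 13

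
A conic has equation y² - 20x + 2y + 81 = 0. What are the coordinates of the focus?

(9, -1)

Only y is squared. Complete the square in y: (y + 1)² = 20(x - 4).
Vertex (4, -1); 4p = 20 so p = 5. Opens right.
Focus is p units from the vertex along the axis: (h + p, k).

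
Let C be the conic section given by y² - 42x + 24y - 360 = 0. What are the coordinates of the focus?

Only y is squared. Complete the square in y: (y + 12)² = 42(x + 12).
Vertex (-12, -12); 4p = 42 so p = 21/2. Opens right.
Focus is p units from the vertex along the axis: (h + p, k).

(-3/2, -12)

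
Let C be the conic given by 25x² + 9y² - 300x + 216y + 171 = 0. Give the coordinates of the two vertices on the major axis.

(6, -27) and (6, 3)

Group the x- and y-terms: 25(x² - 12x) + 9(y² + 24y) = -171
Completing the square gives 25(x - 6)² + 9(y + 12)² = -171 + 900 + 1296 = 2025.
Dividing both sides by 2025: (x - 6)²/81 + (y + 12)²/225 = 1
Ellipse, center (6, -12), major axis vertical; a² = 225, b² = 81.
a = 15. Vertices at (h, k ± a).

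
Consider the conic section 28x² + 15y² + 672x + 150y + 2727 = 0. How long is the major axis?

Rearranging, 28(x² + 24x) + 15(y² + 10y) = -2727.
Completing the square gives 28(x + 12)² + 15(y + 5)² = -2727 + 4032 + 375 = 1680.
Dividing both sides by 1680: (x + 12)²/60 + (y + 5)²/112 = 1
Ellipse, center (-12, -5), major axis vertical; a² = 112, b² = 60.
a² = 112 so a = 4√7; the major axis has length 2a = 8√7.

8√7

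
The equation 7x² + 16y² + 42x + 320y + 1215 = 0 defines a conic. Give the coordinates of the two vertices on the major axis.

(-11, -10) and (5, -10)

Rearranging, 7(x² + 6x) + 16(y² + 20y) = -1215.
Complete the square: 7(x + 3)² + 16(y + 10)² = -1215 + 63 + 1600 = 448
Dividing both sides by 448: (x + 3)²/64 + (y + 10)²/28 = 1
Ellipse, center (-3, -10), major axis horizontal; a² = 64, b² = 28.
a = 8. Vertices at (h ± a, k).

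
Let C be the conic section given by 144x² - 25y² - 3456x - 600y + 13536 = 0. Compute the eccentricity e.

Rearranging, 144(x² - 24x) -25(y² + 24y) = -13536.
Complete the square in x and y: 144(x - 12)² -25(y + 12)² = -13536 + 20736 - 3600 = 3600
Divide through by 3600 to get (x - 12)²/25 - (y + 12)²/144 = 1.
Hyperbola, center (12, -12), transverse axis horizontal; a² = 25, b² = 144.
c² = a² + b² = 169, so c = 13.
e = c/a = 13/5.

e = 13/5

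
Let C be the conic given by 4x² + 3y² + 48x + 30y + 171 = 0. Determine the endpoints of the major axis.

(-6, -9) and (-6, -1)

Group: 4(x² + 12x) + 3(y² + 10y) = -171
Complete the square: 4(x + 6)² + 3(y + 5)² = -171 + 144 + 75 = 48
Divide through by 48 to get (x + 6)²/12 + (y + 5)²/16 = 1.
Ellipse, center (-6, -5), major axis vertical; a² = 16, b² = 12.
a = 4. Vertices at (h, k ± a).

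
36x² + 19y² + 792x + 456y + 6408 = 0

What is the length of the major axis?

Collect terms: 36(x² + 22x) + 19(y² + 24y) = -6408
36(x + 11)² + 19(y + 12)² = -6408 + 4356 + 2736 = 684
Dividing both sides by 684: (x + 11)²/19 + (y + 12)²/36 = 1
Ellipse, center (-11, -12), major axis vertical; a² = 36, b² = 19.
a² = 36 so a = 6; the major axis has length 2a = 12.

12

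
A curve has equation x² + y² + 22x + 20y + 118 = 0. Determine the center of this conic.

(-11, -10)

Collect terms: (x² + 22x) + (y² + 20y) = -118
(x + 11)² + (y + 10)² = -118 + 121 + 100 = 103
So (x + 11)² + (y + 10)² = 103.
Circle centered at (-11, -10) with r² = 103.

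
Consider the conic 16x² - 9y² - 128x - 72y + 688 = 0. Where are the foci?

(4, -14) and (4, 6)

16(x² - 8x) -9(y² + 8y) = -688
Completing the square gives 16(x - 4)² -9(y + 4)² = -688 + 256 - 144 = -576.
Divide through by -576 to get (y + 4)²/64 - (x - 4)²/36 = 1.
Hyperbola, center (4, -4), transverse axis vertical; a² = 64, b² = 36.
c² = a² + b² = 64 + 36 = 100, so c = 10.
Foci lie on the vertical axis through the center: (h, k ± c).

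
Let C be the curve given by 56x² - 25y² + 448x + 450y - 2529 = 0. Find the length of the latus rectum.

Collect terms: 56(x² + 8x) -25(y² - 18y) = 2529
Complete the square: 56(x + 4)² -25(y - 9)² = 2529 + 896 - 2025 = 1400
Dividing both sides by 1400: (x + 4)²/25 - (y - 9)²/56 = 1
Hyperbola, center (-4, 9), transverse axis horizontal; a² = 25, b² = 56.
Latus rectum length = 2b²/a = 2·56/5 = 112/5.

112/5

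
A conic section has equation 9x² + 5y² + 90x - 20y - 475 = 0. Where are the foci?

(-5, -6) and (-5, 10)

Group the x- and y-terms: 9(x² + 10x) + 5(y² - 4y) = 475
9(x + 5)² + 5(y - 2)² = 475 + 225 + 20 = 720
Divide through by 720 to get (x + 5)²/80 + (y - 2)²/144 = 1.
Ellipse, center (-5, 2), major axis vertical; a² = 144, b² = 80.
c² = a² - b² = 144 - 80 = 64, so c = 8.
Foci lie on the vertical axis through the center: (h, k ± c).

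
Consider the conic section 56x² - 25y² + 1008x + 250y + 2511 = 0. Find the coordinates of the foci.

(-18, 5) and (0, 5)

Group the x- and y-terms: 56(x² + 18x) -25(y² - 10y) = -2511
Completing the square gives 56(x + 9)² -25(y - 5)² = -2511 + 4536 - 625 = 1400.
Dividing both sides by 1400: (x + 9)²/25 - (y - 5)²/56 = 1
Hyperbola, center (-9, 5), transverse axis horizontal; a² = 25, b² = 56.
c² = a² + b² = 25 + 56 = 81, so c = 9.
Foci lie on the horizontal axis through the center: (h ± c, k).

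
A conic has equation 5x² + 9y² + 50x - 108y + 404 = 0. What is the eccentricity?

Collect terms: 5(x² + 10x) + 9(y² - 12y) = -404
Completing the square gives 5(x + 5)² + 9(y - 6)² = -404 + 125 + 324 = 45.
Divide through by 45 to get (x + 5)²/9 + (y - 6)²/5 = 1.
Ellipse, center (-5, 6), major axis horizontal; a² = 9, b² = 5.
c² = a² - b² = 4, so c = 2.
e = c/a = 2/3.

e = 2/3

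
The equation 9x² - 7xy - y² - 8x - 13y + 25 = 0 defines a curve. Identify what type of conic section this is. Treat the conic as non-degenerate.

A = 9, B = -7, C = -1.
Discriminant B² − 4AC = (-7)² − 4·9·(-1) = 85.
B² − 4AC > 0 ⇒ hyperbola.

hyperbola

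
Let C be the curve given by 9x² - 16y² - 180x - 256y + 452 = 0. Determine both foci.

(10, -18) and (10, 2)

Rearranging, 9(x² - 20x) -16(y² + 16y) = -452.
Complete the square in x and y: 9(x - 10)² -16(y + 8)² = -452 + 900 - 1024 = -576
Divide through by -576 to get (y + 8)²/36 - (x - 10)²/64 = 1.
Hyperbola, center (10, -8), transverse axis vertical; a² = 36, b² = 64.
c² = a² + b² = 36 + 64 = 100, so c = 10.
Foci lie on the vertical axis through the center: (h, k ± c).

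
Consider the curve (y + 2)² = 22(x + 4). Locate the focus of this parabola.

Vertex (-4, -2); 4p = 22 so p = 11/2. Opens right.
Focus is p units from the vertex along the axis: (h + p, k).

(3/2, -2)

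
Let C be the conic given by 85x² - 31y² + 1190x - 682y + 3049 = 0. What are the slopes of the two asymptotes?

√2635/31 and -√2635/31

Group the x- and y-terms: 85(x² + 14x) -31(y² + 22y) = -3049
Complete the square: 85(x + 7)² -31(y + 11)² = -3049 + 4165 - 3751 = -2635
Divide through by -2635 to get (y + 11)²/85 - (x + 7)²/31 = 1.
Hyperbola, center (-7, -11), transverse axis vertical; a² = 85, b² = 31.
For a vertical hyperbola the asymptotes have slope ±a/b.
Here that is ±√85/√31 = ±√2635/31.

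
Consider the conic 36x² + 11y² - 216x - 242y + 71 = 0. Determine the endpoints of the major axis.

36(x² - 6x) + 11(y² - 22y) = -71
Completing the square gives 36(x - 3)² + 11(y - 11)² = -71 + 324 + 1331 = 1584.
Dividing both sides by 1584: (x - 3)²/44 + (y - 11)²/144 = 1
Ellipse, center (3, 11), major axis vertical; a² = 144, b² = 44.
a = 12. Vertices at (h, k ± a).

(3, -1) and (3, 23)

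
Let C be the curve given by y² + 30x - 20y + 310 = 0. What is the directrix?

x = 1/2

Only y is squared. Complete the square in y: (y - 10)² = -30(x + 7).
Vertex (-7, 10); 4p = -30 so p = -15/2. Opens left.
Directrix is the vertical line x = h − p = -7 − (-15/2) = 1/2.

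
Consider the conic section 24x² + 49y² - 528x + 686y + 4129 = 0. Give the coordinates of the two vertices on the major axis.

Group: 24(x² - 22x) + 49(y² + 14y) = -4129
Complete the square in x and y: 24(x - 11)² + 49(y + 7)² = -4129 + 2904 + 2401 = 1176
Divide by 1176: (x - 11)²/49 + (y + 7)²/24 = 1
Ellipse, center (11, -7), major axis horizontal; a² = 49, b² = 24.
a = 7. Vertices at (h ± a, k).

(4, -7) and (18, -7)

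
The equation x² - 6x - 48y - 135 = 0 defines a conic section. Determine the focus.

Only x is squared. Complete the square in x: (x - 3)² = 48(y + 3).
Vertex (3, -3); 4p = 48 so p = 12. Opens up.
Focus is p units from the vertex along the axis: (h, k + p).

(3, 9)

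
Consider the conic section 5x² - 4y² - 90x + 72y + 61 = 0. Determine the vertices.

5(x² - 18x) -4(y² - 18y) = -61
5(x - 9)² -4(y - 9)² = -61 + 405 - 324 = 20
Dividing both sides by 20: (x - 9)²/4 - (y - 9)²/5 = 1
Hyperbola, center (9, 9), transverse axis horizontal; a² = 4, b² = 5.
a = 2. Vertices at (h ± a, k).

(7, 9) and (11, 9)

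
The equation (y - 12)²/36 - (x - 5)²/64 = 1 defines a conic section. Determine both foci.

Center (5, 12). The positive term is the y-term, so the transverse axis is vertical; a² = 36, b² = 64.
c² = a² + b² = 36 + 64 = 100, so c = 10.
Foci lie on the vertical axis through the center: (h, k ± c).

(5, 2) and (5, 22)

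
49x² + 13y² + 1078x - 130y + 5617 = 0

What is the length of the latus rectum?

Group: 49(x² + 22x) + 13(y² - 10y) = -5617
Complete the square in x and y: 49(x + 11)² + 13(y - 5)² = -5617 + 5929 + 325 = 637
Dividing both sides by 637: (x + 11)²/13 + (y - 5)²/49 = 1
Ellipse, center (-11, 5), major axis vertical; a² = 49, b² = 13.
Latus rectum length = 2b²/a = 2·13/7 = 26/7.

26/7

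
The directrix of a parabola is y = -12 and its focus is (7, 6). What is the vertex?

(7, -3)

The vertex is the midpoint between the focus and the directrix along the axis of symmetry.
Axis is vertical (directrix is horizontal). Vertex y-coordinate = (6 + (-12))/2 = -3; x-coordinate = 7.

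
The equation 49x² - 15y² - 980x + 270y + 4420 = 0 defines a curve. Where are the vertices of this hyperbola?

(10, 2) and (10, 16)

Rearranging, 49(x² - 20x) -15(y² - 18y) = -4420.
Completing the square gives 49(x - 10)² -15(y - 9)² = -4420 + 4900 - 1215 = -735.
Dividing both sides by -735: (y - 9)²/49 - (x - 10)²/15 = 1
Hyperbola, center (10, 9), transverse axis vertical; a² = 49, b² = 15.
a = 7. Vertices at (h, k ± a).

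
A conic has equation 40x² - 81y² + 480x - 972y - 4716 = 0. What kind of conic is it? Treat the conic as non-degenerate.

No xy term. Coefficients of x² and y² are A = 40, C = -81.
A and C have opposite signs ⇒ hyperbola.

hyperbola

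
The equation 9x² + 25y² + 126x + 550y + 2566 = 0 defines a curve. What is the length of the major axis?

20

Rearranging, 9(x² + 14x) + 25(y² + 22y) = -2566.
Complete the square in x and y: 9(x + 7)² + 25(y + 11)² = -2566 + 441 + 3025 = 900
Divide through by 900 to get (x + 7)²/100 + (y + 11)²/36 = 1.
Ellipse, center (-7, -11), major axis horizontal; a² = 100, b² = 36.
a² = 100 so a = 10; the major axis has length 2a = 20.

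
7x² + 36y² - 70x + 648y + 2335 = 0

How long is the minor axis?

2√21

Rearranging, 7(x² - 10x) + 36(y² + 18y) = -2335.
7(x - 5)² + 36(y + 9)² = -2335 + 175 + 2916 = 756
Divide by 756: (x - 5)²/108 + (y + 9)²/21 = 1
Ellipse, center (5, -9), major axis horizontal; a² = 108, b² = 21.
b² = 21 so b = √21; the minor axis has length 2b = 2√21.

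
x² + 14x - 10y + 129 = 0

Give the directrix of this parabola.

Only x is squared. Complete the square in x: (x + 7)² = 10(y - 8).
Vertex (-7, 8); 4p = 10 so p = 5/2. Opens up.
Directrix is the horizontal line y = k − p = 8 − (5/2) = 11/2.

y = 11/2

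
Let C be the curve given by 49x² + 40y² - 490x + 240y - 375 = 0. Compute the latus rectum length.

80/7

Rearranging, 49(x² - 10x) + 40(y² + 6y) = 375.
Complete the square in x and y: 49(x - 5)² + 40(y + 3)² = 375 + 1225 + 360 = 1960
Dividing both sides by 1960: (x - 5)²/40 + (y + 3)²/49 = 1
Ellipse, center (5, -3), major axis vertical; a² = 49, b² = 40.
Latus rectum length = 2b²/a = 2·40/7 = 80/7.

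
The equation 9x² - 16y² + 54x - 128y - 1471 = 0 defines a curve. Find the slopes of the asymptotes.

3/4 and -3/4

Collect terms: 9(x² + 6x) -16(y² + 8y) = 1471
Completing the square gives 9(x + 3)² -16(y + 4)² = 1471 + 81 - 256 = 1296.
Divide through by 1296 to get (x + 3)²/144 - (y + 4)²/81 = 1.
Hyperbola, center (-3, -4), transverse axis horizontal; a² = 144, b² = 81.
For a horizontal hyperbola the asymptotes have slope ±b/a.
Here that is ±9/12 = ±3/4.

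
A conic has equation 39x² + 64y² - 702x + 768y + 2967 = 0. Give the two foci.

Group the x- and y-terms: 39(x² - 18x) + 64(y² + 12y) = -2967
Completing the square gives 39(x - 9)² + 64(y + 6)² = -2967 + 3159 + 2304 = 2496.
Divide through by 2496 to get (x - 9)²/64 + (y + 6)²/39 = 1.
Ellipse, center (9, -6), major axis horizontal; a² = 64, b² = 39.
c² = a² - b² = 64 - 39 = 25, so c = 5.
Foci lie on the horizontal axis through the center: (h ± c, k).

(4, -6) and (14, -6)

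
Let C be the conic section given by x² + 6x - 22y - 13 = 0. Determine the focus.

(-3, 9/2)

Only x is squared. Complete the square in x: (x + 3)² = 22(y + 1).
Vertex (-3, -1); 4p = 22 so p = 11/2. Opens up.
Focus is p units from the vertex along the axis: (h, k + p).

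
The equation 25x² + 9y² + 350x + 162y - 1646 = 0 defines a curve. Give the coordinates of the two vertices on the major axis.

(-7, -29) and (-7, 11)

Group: 25(x² + 14x) + 9(y² + 18y) = 1646
Complete the square in x and y: 25(x + 7)² + 9(y + 9)² = 1646 + 1225 + 729 = 3600
Dividing both sides by 3600: (x + 7)²/144 + (y + 9)²/400 = 1
Ellipse, center (-7, -9), major axis vertical; a² = 400, b² = 144.
a = 20. Vertices at (h, k ± a).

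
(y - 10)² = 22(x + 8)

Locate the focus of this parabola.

(-5/2, 10)

Vertex (-8, 10); 4p = 22 so p = 11/2. Opens right.
Focus is p units from the vertex along the axis: (h + p, k).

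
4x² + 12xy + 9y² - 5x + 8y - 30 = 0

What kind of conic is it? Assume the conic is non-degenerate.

A = 4, B = 12, C = 9.
Discriminant B² − 4AC = 12² − 4·4·9 = 0.
B² − 4AC = 0 ⇒ parabola.

parabola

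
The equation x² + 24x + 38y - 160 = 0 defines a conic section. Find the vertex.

(-12, 8)

Only x is squared. Complete the square in x: (x + 12)² = -38(y - 8).
Vertex (-12, 8); 4p = -38 so p = -19/2. Opens down.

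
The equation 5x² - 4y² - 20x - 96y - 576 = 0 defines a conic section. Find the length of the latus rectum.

Group the x- and y-terms: 5(x² - 4x) -4(y² + 24y) = 576
5(x - 2)² -4(y + 12)² = 576 + 20 - 576 = 20
Divide through by 20 to get (x - 2)²/4 - (y + 12)²/5 = 1.
Hyperbola, center (2, -12), transverse axis horizontal; a² = 4, b² = 5.
Latus rectum length = 2b²/a = 2·5/2 = 5.

5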